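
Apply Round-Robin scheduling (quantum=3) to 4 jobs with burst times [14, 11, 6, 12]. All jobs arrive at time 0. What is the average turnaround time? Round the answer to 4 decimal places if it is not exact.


Time quantum = 3
Execution trace:
  J1 runs 3 units, time = 3
  J2 runs 3 units, time = 6
  J3 runs 3 units, time = 9
  J4 runs 3 units, time = 12
  J1 runs 3 units, time = 15
  J2 runs 3 units, time = 18
  J3 runs 3 units, time = 21
  J4 runs 3 units, time = 24
  J1 runs 3 units, time = 27
  J2 runs 3 units, time = 30
  J4 runs 3 units, time = 33
  J1 runs 3 units, time = 36
  J2 runs 2 units, time = 38
  J4 runs 3 units, time = 41
  J1 runs 2 units, time = 43
Finish times: [43, 38, 21, 41]
Average turnaround = 143/4 = 35.75

35.75


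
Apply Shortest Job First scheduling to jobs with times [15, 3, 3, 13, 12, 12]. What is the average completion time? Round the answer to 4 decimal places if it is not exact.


SJF order (ascending): [3, 3, 12, 12, 13, 15]
Completion times:
  Job 1: burst=3, C=3
  Job 2: burst=3, C=6
  Job 3: burst=12, C=18
  Job 4: burst=12, C=30
  Job 5: burst=13, C=43
  Job 6: burst=15, C=58
Average completion = 158/6 = 26.3333

26.3333


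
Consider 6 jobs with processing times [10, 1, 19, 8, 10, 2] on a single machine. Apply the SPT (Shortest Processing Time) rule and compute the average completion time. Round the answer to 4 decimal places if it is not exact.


Sort jobs by processing time (SPT order): [1, 2, 8, 10, 10, 19]
Compute completion times sequentially:
  Job 1: processing = 1, completes at 1
  Job 2: processing = 2, completes at 3
  Job 3: processing = 8, completes at 11
  Job 4: processing = 10, completes at 21
  Job 5: processing = 10, completes at 31
  Job 6: processing = 19, completes at 50
Sum of completion times = 117
Average completion time = 117/6 = 19.5

19.5


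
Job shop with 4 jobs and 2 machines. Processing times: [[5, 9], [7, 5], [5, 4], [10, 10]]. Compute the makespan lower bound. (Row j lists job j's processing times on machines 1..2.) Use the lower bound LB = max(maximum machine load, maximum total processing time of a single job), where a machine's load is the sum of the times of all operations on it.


Machine loads:
  Machine 1: 5 + 7 + 5 + 10 = 27
  Machine 2: 9 + 5 + 4 + 10 = 28
Max machine load = 28
Job totals:
  Job 1: 14
  Job 2: 12
  Job 3: 9
  Job 4: 20
Max job total = 20
Lower bound = max(28, 20) = 28

28


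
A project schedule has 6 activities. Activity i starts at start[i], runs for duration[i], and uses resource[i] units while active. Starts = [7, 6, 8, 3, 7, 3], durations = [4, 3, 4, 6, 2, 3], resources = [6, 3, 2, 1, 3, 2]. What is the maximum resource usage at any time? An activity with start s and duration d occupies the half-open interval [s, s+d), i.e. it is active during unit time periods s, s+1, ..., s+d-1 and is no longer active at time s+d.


Each activity i is active on [start_i, start_i + duration_i).
Compute total resource usage per time slot:
  t=0: active resources = [], total = 0
  t=1: active resources = [], total = 0
  t=2: active resources = [], total = 0
  t=3: active resources = [1, 2], total = 3
  t=4: active resources = [1, 2], total = 3
  t=5: active resources = [1, 2], total = 3
  t=6: active resources = [3, 1], total = 4
  t=7: active resources = [6, 3, 1, 3], total = 13
  t=8: active resources = [6, 3, 2, 1, 3], total = 15
  t=9: active resources = [6, 2], total = 8
  t=10: active resources = [6, 2], total = 8
  t=11: active resources = [2], total = 2
Peak resource demand = 15

15


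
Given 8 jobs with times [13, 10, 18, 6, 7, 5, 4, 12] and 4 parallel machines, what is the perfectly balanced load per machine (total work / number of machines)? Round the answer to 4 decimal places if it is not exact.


Total processing time = 13 + 10 + 18 + 6 + 7 + 5 + 4 + 12 = 75
Number of machines = 4
Ideal balanced load = 75 / 4 = 18.75

18.75


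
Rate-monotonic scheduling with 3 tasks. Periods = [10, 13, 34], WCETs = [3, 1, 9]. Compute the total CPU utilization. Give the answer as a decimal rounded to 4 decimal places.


Compute individual utilizations (exact fractions):
  Task 1: C/T = 3/10 (approx. 0.3)
  Task 2: C/T = 1/13 (approx. 0.0769)
  Task 3: C/T = 9/34 (approx. 0.2647)
Total utilization U = 3/10 + 1/13 + 9/34 = 709/1105
Rounded to 4 decimal places: U = 0.6416
RM (Liu & Layland) bound for 3 tasks = 0.779763; compare with U = 709/1105 (approx. 0.641629)
U <= bound, so schedulable by RM sufficient condition.

0.6416


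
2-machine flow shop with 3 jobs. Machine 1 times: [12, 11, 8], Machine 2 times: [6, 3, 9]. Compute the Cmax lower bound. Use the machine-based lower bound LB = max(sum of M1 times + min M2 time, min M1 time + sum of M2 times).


LB1 = sum(M1 times) + min(M2 times) = 31 + 3 = 34
LB2 = min(M1 times) + sum(M2 times) = 8 + 18 = 26
Lower bound = max(LB1, LB2) = max(34, 26) = 34

34


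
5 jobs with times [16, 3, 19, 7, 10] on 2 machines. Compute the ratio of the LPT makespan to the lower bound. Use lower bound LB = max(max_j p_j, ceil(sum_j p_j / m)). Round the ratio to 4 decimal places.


LPT order: [19, 16, 10, 7, 3]
Machine loads after assignment: [29, 26]
LPT makespan = 29
Lower bound = max(max_job, ceil(total/2)) = max(19, 28) = 28
Ratio = 29 / 28 = 1.0357

1.0357


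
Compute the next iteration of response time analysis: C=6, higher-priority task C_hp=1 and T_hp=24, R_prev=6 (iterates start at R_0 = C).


R_next = C + ceil(R_prev / T_hp) * C_hp
ceil(6 / 24) = ceil(0.25) = 1
Interference = 1 * 1 = 1
R_next = 6 + 1 = 7

7


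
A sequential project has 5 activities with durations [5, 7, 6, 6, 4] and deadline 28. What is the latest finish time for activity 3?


LF(activity 3) = deadline - sum of successor durations
Successors: activities 4 through 5 with durations [6, 4]
Sum of successor durations = 10
LF = 28 - 10 = 18

18


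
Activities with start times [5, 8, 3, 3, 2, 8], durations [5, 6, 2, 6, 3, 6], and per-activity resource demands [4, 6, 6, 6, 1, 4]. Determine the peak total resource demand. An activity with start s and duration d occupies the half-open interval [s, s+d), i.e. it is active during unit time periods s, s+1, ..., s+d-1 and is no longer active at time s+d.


Each activity i is active on [start_i, start_i + duration_i).
Compute total resource usage per time slot:
  t=0: active resources = [], total = 0
  t=1: active resources = [], total = 0
  t=2: active resources = [1], total = 1
  t=3: active resources = [6, 6, 1], total = 13
  t=4: active resources = [6, 6, 1], total = 13
  t=5: active resources = [4, 6], total = 10
  t=6: active resources = [4, 6], total = 10
  t=7: active resources = [4, 6], total = 10
  t=8: active resources = [4, 6, 6, 4], total = 20
  t=9: active resources = [4, 6, 4], total = 14
  t=10: active resources = [6, 4], total = 10
  t=11: active resources = [6, 4], total = 10
  t=12: active resources = [6, 4], total = 10
  t=13: active resources = [6, 4], total = 10
Peak resource demand = 20

20


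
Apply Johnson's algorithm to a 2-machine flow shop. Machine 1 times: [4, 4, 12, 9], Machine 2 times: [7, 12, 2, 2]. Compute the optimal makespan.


Apply Johnson's rule:
  Group 1 (a <= b): [(1, 4, 7), (2, 4, 12)]
  Group 2 (a > b): [(3, 12, 2), (4, 9, 2)]
Optimal job order: [1, 2, 3, 4]
Schedule:
  Job 1: M1 done at 4, M2 done at 11
  Job 2: M1 done at 8, M2 done at 23
  Job 3: M1 done at 20, M2 done at 25
  Job 4: M1 done at 29, M2 done at 31
Makespan = 31

31


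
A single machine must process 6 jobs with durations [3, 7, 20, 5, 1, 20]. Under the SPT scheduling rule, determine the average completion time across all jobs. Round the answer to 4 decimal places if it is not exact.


Sort jobs by processing time (SPT order): [1, 3, 5, 7, 20, 20]
Compute completion times sequentially:
  Job 1: processing = 1, completes at 1
  Job 2: processing = 3, completes at 4
  Job 3: processing = 5, completes at 9
  Job 4: processing = 7, completes at 16
  Job 5: processing = 20, completes at 36
  Job 6: processing = 20, completes at 56
Sum of completion times = 122
Average completion time = 122/6 = 20.3333

20.3333


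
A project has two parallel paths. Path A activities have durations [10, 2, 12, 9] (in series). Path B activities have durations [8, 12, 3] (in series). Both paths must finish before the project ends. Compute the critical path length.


Path A total = 10 + 2 + 12 + 9 = 33
Path B total = 8 + 12 + 3 = 23
Critical path = longest path = max(33, 23) = 33

33


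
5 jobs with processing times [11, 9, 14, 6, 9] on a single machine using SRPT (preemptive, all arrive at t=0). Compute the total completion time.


Since all jobs arrive at t=0, SRPT equals SPT ordering.
SPT order: [6, 9, 9, 11, 14]
Completion times:
  Job 1: p=6, C=6
  Job 2: p=9, C=15
  Job 3: p=9, C=24
  Job 4: p=11, C=35
  Job 5: p=14, C=49
Total completion time = 6 + 15 + 24 + 35 + 49 = 129

129


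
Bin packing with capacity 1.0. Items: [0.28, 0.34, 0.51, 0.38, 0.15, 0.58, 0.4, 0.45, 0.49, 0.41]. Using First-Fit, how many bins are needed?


Place items sequentially using First-Fit:
  Item 0.28 -> new Bin 1
  Item 0.34 -> Bin 1 (now 0.62)
  Item 0.51 -> new Bin 2
  Item 0.38 -> Bin 1 (now 1.0)
  Item 0.15 -> Bin 2 (now 0.66)
  Item 0.58 -> new Bin 3
  Item 0.4 -> Bin 3 (now 0.98)
  Item 0.45 -> new Bin 4
  Item 0.49 -> Bin 4 (now 0.94)
  Item 0.41 -> new Bin 5
Total bins used = 5

5


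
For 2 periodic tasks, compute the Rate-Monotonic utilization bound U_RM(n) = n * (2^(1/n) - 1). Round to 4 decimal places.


Compute 2^(1/2) = 1.4142135624
Subtract 1: 1.4142135624 - 1 = 0.4142135624
Multiply by n: 2 * 0.4142135624 = 0.8284271248
Round to 4 dp: 0.8284

0.8284


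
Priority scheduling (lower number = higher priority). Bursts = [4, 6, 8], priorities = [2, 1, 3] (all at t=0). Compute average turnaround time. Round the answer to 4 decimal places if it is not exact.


Sort by priority (ascending = highest first):
Order: [(1, 6), (2, 4), (3, 8)]
Completion times:
  Priority 1, burst=6, C=6
  Priority 2, burst=4, C=10
  Priority 3, burst=8, C=18
Average turnaround = 34/3 = 11.3333

11.3333


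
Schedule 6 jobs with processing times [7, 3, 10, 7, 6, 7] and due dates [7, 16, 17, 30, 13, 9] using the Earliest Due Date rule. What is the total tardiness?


Sort by due date (EDD order): [(7, 7), (7, 9), (6, 13), (3, 16), (10, 17), (7, 30)]
Compute completion times and tardiness:
  Job 1: p=7, d=7, C=7, tardiness=max(0,7-7)=0
  Job 2: p=7, d=9, C=14, tardiness=max(0,14-9)=5
  Job 3: p=6, d=13, C=20, tardiness=max(0,20-13)=7
  Job 4: p=3, d=16, C=23, tardiness=max(0,23-16)=7
  Job 5: p=10, d=17, C=33, tardiness=max(0,33-17)=16
  Job 6: p=7, d=30, C=40, tardiness=max(0,40-30)=10
Total tardiness = 45

45


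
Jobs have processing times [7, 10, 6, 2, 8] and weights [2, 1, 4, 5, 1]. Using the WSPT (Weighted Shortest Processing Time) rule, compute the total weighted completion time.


Compute p/w ratios and sort ascending (WSPT): [(2, 5), (6, 4), (7, 2), (8, 1), (10, 1)]
Compute weighted completion times:
  Job (p=2,w=5): C=2, w*C=5*2=10
  Job (p=6,w=4): C=8, w*C=4*8=32
  Job (p=7,w=2): C=15, w*C=2*15=30
  Job (p=8,w=1): C=23, w*C=1*23=23
  Job (p=10,w=1): C=33, w*C=1*33=33
Total weighted completion time = 128

128


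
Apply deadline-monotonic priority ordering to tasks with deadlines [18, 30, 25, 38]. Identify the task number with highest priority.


Sort tasks by relative deadline (ascending):
  Task 1: deadline = 18
  Task 3: deadline = 25
  Task 2: deadline = 30
  Task 4: deadline = 38
Priority order (highest first): [1, 3, 2, 4]
Highest priority task = 1

1


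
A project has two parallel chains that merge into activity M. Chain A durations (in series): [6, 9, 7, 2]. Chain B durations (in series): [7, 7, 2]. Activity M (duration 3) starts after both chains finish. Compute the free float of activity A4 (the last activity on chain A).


ES(A4) = sum of predecessors on chain A = 22
EF(A4) = ES + duration = 22 + 2 = 24
Successor of A4 is M. ES(M) = max(sum(A), sum(B)) = max(24, 16) = 24
Free float = ES(successor) - EF(current) = 24 - 24 = 0

0


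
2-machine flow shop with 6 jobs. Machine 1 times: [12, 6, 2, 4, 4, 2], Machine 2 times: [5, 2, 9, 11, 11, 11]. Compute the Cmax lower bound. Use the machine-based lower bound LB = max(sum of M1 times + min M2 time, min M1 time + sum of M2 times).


LB1 = sum(M1 times) + min(M2 times) = 30 + 2 = 32
LB2 = min(M1 times) + sum(M2 times) = 2 + 49 = 51
Lower bound = max(LB1, LB2) = max(32, 51) = 51

51


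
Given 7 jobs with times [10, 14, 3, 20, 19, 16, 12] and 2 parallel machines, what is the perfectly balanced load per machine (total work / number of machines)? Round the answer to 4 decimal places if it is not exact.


Total processing time = 10 + 14 + 3 + 20 + 19 + 16 + 12 = 94
Number of machines = 2
Ideal balanced load = 94 / 2 = 47.0

47.0


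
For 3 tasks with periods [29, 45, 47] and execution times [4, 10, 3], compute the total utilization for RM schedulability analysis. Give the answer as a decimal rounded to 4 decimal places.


Compute individual utilizations (exact fractions):
  Task 1: C/T = 4/29 (approx. 0.1379)
  Task 2: C/T = 10/45 = 2/9 (approx. 0.2222)
  Task 3: C/T = 3/47 (approx. 0.0638)
Total utilization U = 4/29 + 2/9 + 3/47 = 5201/12267
Rounded to 4 decimal places: U = 0.4240
RM (Liu & Layland) bound for 3 tasks = 0.779763; compare with U = 5201/12267 (approx. 0.423983)
U <= bound, so schedulable by RM sufficient condition.

0.4240


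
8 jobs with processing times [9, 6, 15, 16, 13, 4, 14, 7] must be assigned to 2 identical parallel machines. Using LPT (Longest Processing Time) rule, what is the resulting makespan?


Sort jobs in decreasing order (LPT): [16, 15, 14, 13, 9, 7, 6, 4]
Assign each job to the least loaded machine:
  Machine 1: jobs [16, 13, 9, 4], load = 42
  Machine 2: jobs [15, 14, 7, 6], load = 42
Makespan = max load = 42

42


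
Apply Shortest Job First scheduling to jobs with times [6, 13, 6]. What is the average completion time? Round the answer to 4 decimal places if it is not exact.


SJF order (ascending): [6, 6, 13]
Completion times:
  Job 1: burst=6, C=6
  Job 2: burst=6, C=12
  Job 3: burst=13, C=25
Average completion = 43/3 = 14.3333

14.3333


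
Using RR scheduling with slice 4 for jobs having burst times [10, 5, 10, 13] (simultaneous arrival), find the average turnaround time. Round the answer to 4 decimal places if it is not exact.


Time quantum = 4
Execution trace:
  J1 runs 4 units, time = 4
  J2 runs 4 units, time = 8
  J3 runs 4 units, time = 12
  J4 runs 4 units, time = 16
  J1 runs 4 units, time = 20
  J2 runs 1 units, time = 21
  J3 runs 4 units, time = 25
  J4 runs 4 units, time = 29
  J1 runs 2 units, time = 31
  J3 runs 2 units, time = 33
  J4 runs 4 units, time = 37
  J4 runs 1 units, time = 38
Finish times: [31, 21, 33, 38]
Average turnaround = 123/4 = 30.75

30.75


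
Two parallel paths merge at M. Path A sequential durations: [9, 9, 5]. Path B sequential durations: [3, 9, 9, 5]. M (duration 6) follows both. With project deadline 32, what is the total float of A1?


Forward pass: ES(A1) = sum of predecessors on chain A = 0
EF = ES + duration = 0 + 9 = 9
Backward pass: LF(M) = deadline = 32; LS(M) = 32 - 6 = 26
LF(A1) = LS(M) - sum(successors on chain A) = 26 - 14 = 12
LS = LF - duration = 12 - 9 = 3
Total float = LS - ES = 3 - 0 = 3

3


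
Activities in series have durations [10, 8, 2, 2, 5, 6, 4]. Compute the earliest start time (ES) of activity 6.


Activity 6 starts after activities 1 through 5 complete.
Predecessor durations: [10, 8, 2, 2, 5]
ES = 10 + 8 + 2 + 2 + 5 = 27

27


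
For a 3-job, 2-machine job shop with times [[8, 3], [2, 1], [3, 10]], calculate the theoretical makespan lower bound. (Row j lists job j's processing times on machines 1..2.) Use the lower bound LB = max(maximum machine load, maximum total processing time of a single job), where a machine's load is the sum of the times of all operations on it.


Machine loads:
  Machine 1: 8 + 2 + 3 = 13
  Machine 2: 3 + 1 + 10 = 14
Max machine load = 14
Job totals:
  Job 1: 11
  Job 2: 3
  Job 3: 13
Max job total = 13
Lower bound = max(14, 13) = 14

14


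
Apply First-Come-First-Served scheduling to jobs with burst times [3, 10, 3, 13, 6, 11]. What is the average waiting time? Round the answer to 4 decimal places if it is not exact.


FCFS order (as given): [3, 10, 3, 13, 6, 11]
Waiting times:
  Job 1: wait = 0
  Job 2: wait = 3
  Job 3: wait = 13
  Job 4: wait = 16
  Job 5: wait = 29
  Job 6: wait = 35
Sum of waiting times = 96
Average waiting time = 96/6 = 16.0

16.0


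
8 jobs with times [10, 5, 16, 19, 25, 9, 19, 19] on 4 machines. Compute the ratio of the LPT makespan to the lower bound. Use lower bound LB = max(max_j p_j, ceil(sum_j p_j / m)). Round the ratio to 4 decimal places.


LPT order: [25, 19, 19, 19, 16, 10, 9, 5]
Machine loads after assignment: [30, 35, 29, 28]
LPT makespan = 35
Lower bound = max(max_job, ceil(total/4)) = max(25, 31) = 31
Ratio = 35 / 31 = 1.129

1.129


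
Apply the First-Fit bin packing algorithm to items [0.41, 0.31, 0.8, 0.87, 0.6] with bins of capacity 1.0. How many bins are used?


Place items sequentially using First-Fit:
  Item 0.41 -> new Bin 1
  Item 0.31 -> Bin 1 (now 0.72)
  Item 0.8 -> new Bin 2
  Item 0.87 -> new Bin 3
  Item 0.6 -> new Bin 4
Total bins used = 4

4


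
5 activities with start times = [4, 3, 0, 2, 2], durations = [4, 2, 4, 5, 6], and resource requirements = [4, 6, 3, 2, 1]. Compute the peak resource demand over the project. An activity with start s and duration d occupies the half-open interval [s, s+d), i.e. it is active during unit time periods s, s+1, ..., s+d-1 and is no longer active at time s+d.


Each activity i is active on [start_i, start_i + duration_i).
Compute total resource usage per time slot:
  t=0: active resources = [3], total = 3
  t=1: active resources = [3], total = 3
  t=2: active resources = [3, 2, 1], total = 6
  t=3: active resources = [6, 3, 2, 1], total = 12
  t=4: active resources = [4, 6, 2, 1], total = 13
  t=5: active resources = [4, 2, 1], total = 7
  t=6: active resources = [4, 2, 1], total = 7
  t=7: active resources = [4, 1], total = 5
Peak resource demand = 13

13


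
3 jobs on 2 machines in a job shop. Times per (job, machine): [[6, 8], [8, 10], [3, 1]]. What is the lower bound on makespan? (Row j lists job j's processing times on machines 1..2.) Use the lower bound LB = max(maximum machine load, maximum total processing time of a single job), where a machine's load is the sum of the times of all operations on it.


Machine loads:
  Machine 1: 6 + 8 + 3 = 17
  Machine 2: 8 + 10 + 1 = 19
Max machine load = 19
Job totals:
  Job 1: 14
  Job 2: 18
  Job 3: 4
Max job total = 18
Lower bound = max(19, 18) = 19

19


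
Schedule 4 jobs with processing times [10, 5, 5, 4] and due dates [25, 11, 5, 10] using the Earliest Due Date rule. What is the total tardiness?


Sort by due date (EDD order): [(5, 5), (4, 10), (5, 11), (10, 25)]
Compute completion times and tardiness:
  Job 1: p=5, d=5, C=5, tardiness=max(0,5-5)=0
  Job 2: p=4, d=10, C=9, tardiness=max(0,9-10)=0
  Job 3: p=5, d=11, C=14, tardiness=max(0,14-11)=3
  Job 4: p=10, d=25, C=24, tardiness=max(0,24-25)=0
Total tardiness = 3

3


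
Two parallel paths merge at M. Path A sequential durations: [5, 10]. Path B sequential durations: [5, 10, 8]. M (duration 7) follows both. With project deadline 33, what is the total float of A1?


Forward pass: ES(A1) = sum of predecessors on chain A = 0
EF = ES + duration = 0 + 5 = 5
Backward pass: LF(M) = deadline = 33; LS(M) = 33 - 7 = 26
LF(A1) = LS(M) - sum(successors on chain A) = 26 - 10 = 16
LS = LF - duration = 16 - 5 = 11
Total float = LS - ES = 11 - 0 = 11

11


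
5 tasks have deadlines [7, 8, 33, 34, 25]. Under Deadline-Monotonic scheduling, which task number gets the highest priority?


Sort tasks by relative deadline (ascending):
  Task 1: deadline = 7
  Task 2: deadline = 8
  Task 5: deadline = 25
  Task 3: deadline = 33
  Task 4: deadline = 34
Priority order (highest first): [1, 2, 5, 3, 4]
Highest priority task = 1

1


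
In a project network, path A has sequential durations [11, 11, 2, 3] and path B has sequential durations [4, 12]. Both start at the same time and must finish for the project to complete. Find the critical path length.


Path A total = 11 + 11 + 2 + 3 = 27
Path B total = 4 + 12 = 16
Critical path = longest path = max(27, 16) = 27

27


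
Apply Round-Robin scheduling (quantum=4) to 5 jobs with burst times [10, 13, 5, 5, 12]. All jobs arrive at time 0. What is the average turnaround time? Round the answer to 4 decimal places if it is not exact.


Time quantum = 4
Execution trace:
  J1 runs 4 units, time = 4
  J2 runs 4 units, time = 8
  J3 runs 4 units, time = 12
  J4 runs 4 units, time = 16
  J5 runs 4 units, time = 20
  J1 runs 4 units, time = 24
  J2 runs 4 units, time = 28
  J3 runs 1 units, time = 29
  J4 runs 1 units, time = 30
  J5 runs 4 units, time = 34
  J1 runs 2 units, time = 36
  J2 runs 4 units, time = 40
  J5 runs 4 units, time = 44
  J2 runs 1 units, time = 45
Finish times: [36, 45, 29, 30, 44]
Average turnaround = 184/5 = 36.8

36.8


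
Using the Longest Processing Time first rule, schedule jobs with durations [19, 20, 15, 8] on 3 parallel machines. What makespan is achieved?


Sort jobs in decreasing order (LPT): [20, 19, 15, 8]
Assign each job to the least loaded machine:
  Machine 1: jobs [20], load = 20
  Machine 2: jobs [19], load = 19
  Machine 3: jobs [15, 8], load = 23
Makespan = max load = 23

23


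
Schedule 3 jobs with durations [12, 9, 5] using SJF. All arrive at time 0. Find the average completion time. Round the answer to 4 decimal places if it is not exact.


SJF order (ascending): [5, 9, 12]
Completion times:
  Job 1: burst=5, C=5
  Job 2: burst=9, C=14
  Job 3: burst=12, C=26
Average completion = 45/3 = 15.0

15.0


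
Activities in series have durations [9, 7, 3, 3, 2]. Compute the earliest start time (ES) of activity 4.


Activity 4 starts after activities 1 through 3 complete.
Predecessor durations: [9, 7, 3]
ES = 9 + 7 + 3 = 19

19


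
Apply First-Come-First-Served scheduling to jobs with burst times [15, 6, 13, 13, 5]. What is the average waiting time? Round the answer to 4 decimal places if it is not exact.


FCFS order (as given): [15, 6, 13, 13, 5]
Waiting times:
  Job 1: wait = 0
  Job 2: wait = 15
  Job 3: wait = 21
  Job 4: wait = 34
  Job 5: wait = 47
Sum of waiting times = 117
Average waiting time = 117/5 = 23.4

23.4


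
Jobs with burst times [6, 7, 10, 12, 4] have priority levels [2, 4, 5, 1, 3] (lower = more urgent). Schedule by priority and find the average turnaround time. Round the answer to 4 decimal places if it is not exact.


Sort by priority (ascending = highest first):
Order: [(1, 12), (2, 6), (3, 4), (4, 7), (5, 10)]
Completion times:
  Priority 1, burst=12, C=12
  Priority 2, burst=6, C=18
  Priority 3, burst=4, C=22
  Priority 4, burst=7, C=29
  Priority 5, burst=10, C=39
Average turnaround = 120/5 = 24.0

24.0


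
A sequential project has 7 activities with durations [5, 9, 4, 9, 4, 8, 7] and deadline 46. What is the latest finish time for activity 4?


LF(activity 4) = deadline - sum of successor durations
Successors: activities 5 through 7 with durations [4, 8, 7]
Sum of successor durations = 19
LF = 46 - 19 = 27

27


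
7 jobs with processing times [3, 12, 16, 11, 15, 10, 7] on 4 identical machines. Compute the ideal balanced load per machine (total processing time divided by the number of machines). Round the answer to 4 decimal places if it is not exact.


Total processing time = 3 + 12 + 16 + 11 + 15 + 10 + 7 = 74
Number of machines = 4
Ideal balanced load = 74 / 4 = 18.5

18.5


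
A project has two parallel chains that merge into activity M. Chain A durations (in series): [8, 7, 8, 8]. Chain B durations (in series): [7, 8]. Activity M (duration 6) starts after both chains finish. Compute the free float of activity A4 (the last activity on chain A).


ES(A4) = sum of predecessors on chain A = 23
EF(A4) = ES + duration = 23 + 8 = 31
Successor of A4 is M. ES(M) = max(sum(A), sum(B)) = max(31, 15) = 31
Free float = ES(successor) - EF(current) = 31 - 31 = 0

0


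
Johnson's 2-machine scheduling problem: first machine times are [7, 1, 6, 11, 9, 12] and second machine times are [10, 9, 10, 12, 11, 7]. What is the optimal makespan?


Apply Johnson's rule:
  Group 1 (a <= b): [(2, 1, 9), (3, 6, 10), (1, 7, 10), (5, 9, 11), (4, 11, 12)]
  Group 2 (a > b): [(6, 12, 7)]
Optimal job order: [2, 3, 1, 5, 4, 6]
Schedule:
  Job 2: M1 done at 1, M2 done at 10
  Job 3: M1 done at 7, M2 done at 20
  Job 1: M1 done at 14, M2 done at 30
  Job 5: M1 done at 23, M2 done at 41
  Job 4: M1 done at 34, M2 done at 53
  Job 6: M1 done at 46, M2 done at 60
Makespan = 60

60


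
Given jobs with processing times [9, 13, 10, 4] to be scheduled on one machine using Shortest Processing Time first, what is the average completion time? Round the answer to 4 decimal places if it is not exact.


Sort jobs by processing time (SPT order): [4, 9, 10, 13]
Compute completion times sequentially:
  Job 1: processing = 4, completes at 4
  Job 2: processing = 9, completes at 13
  Job 3: processing = 10, completes at 23
  Job 4: processing = 13, completes at 36
Sum of completion times = 76
Average completion time = 76/4 = 19.0

19.0


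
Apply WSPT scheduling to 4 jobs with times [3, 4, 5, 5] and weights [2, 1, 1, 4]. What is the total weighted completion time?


Compute p/w ratios and sort ascending (WSPT): [(5, 4), (3, 2), (4, 1), (5, 1)]
Compute weighted completion times:
  Job (p=5,w=4): C=5, w*C=4*5=20
  Job (p=3,w=2): C=8, w*C=2*8=16
  Job (p=4,w=1): C=12, w*C=1*12=12
  Job (p=5,w=1): C=17, w*C=1*17=17
Total weighted completion time = 65

65


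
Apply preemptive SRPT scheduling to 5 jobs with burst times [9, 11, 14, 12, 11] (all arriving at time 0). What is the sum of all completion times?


Since all jobs arrive at t=0, SRPT equals SPT ordering.
SPT order: [9, 11, 11, 12, 14]
Completion times:
  Job 1: p=9, C=9
  Job 2: p=11, C=20
  Job 3: p=11, C=31
  Job 4: p=12, C=43
  Job 5: p=14, C=57
Total completion time = 9 + 20 + 31 + 43 + 57 = 160

160


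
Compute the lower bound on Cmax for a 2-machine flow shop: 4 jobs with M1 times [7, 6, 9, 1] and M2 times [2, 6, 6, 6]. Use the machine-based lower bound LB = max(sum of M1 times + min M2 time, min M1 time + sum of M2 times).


LB1 = sum(M1 times) + min(M2 times) = 23 + 2 = 25
LB2 = min(M1 times) + sum(M2 times) = 1 + 20 = 21
Lower bound = max(LB1, LB2) = max(25, 21) = 25

25


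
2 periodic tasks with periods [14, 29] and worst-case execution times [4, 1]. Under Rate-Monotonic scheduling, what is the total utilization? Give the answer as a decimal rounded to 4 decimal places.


Compute individual utilizations (exact fractions):
  Task 1: C/T = 4/14 = 2/7 (approx. 0.2857)
  Task 2: C/T = 1/29 (approx. 0.0345)
Total utilization U = 2/7 + 1/29 = 65/203
Rounded to 4 decimal places: U = 0.3202
RM (Liu & Layland) bound for 2 tasks = 0.828427; compare with U = 65/203 (approx. 0.320197)
U <= bound, so schedulable by RM sufficient condition.

0.3202


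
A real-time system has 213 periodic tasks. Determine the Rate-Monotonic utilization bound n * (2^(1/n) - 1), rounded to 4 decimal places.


Compute 2^(1/213) = 1.0032595128
Subtract 1: 1.0032595128 - 1 = 0.0032595128
Multiply by n: 213 * 0.0032595128 = 0.6942762264
Round to 4 dp: 0.6943

0.6943


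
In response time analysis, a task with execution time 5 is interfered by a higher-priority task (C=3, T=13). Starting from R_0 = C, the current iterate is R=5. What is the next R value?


R_next = C + ceil(R_prev / T_hp) * C_hp
ceil(5 / 13) = ceil(0.3846) = 1
Interference = 1 * 3 = 3
R_next = 5 + 3 = 8

8


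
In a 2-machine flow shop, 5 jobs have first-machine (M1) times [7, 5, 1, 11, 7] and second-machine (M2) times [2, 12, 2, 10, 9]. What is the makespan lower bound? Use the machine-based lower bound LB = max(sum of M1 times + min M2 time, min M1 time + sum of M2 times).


LB1 = sum(M1 times) + min(M2 times) = 31 + 2 = 33
LB2 = min(M1 times) + sum(M2 times) = 1 + 35 = 36
Lower bound = max(LB1, LB2) = max(33, 36) = 36

36


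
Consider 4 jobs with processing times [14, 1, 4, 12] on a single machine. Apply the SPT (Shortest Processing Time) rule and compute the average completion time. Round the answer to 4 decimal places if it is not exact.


Sort jobs by processing time (SPT order): [1, 4, 12, 14]
Compute completion times sequentially:
  Job 1: processing = 1, completes at 1
  Job 2: processing = 4, completes at 5
  Job 3: processing = 12, completes at 17
  Job 4: processing = 14, completes at 31
Sum of completion times = 54
Average completion time = 54/4 = 13.5

13.5


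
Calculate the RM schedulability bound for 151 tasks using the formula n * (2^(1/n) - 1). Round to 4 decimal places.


Compute 2^(1/151) = 1.0046009306
Subtract 1: 1.0046009306 - 1 = 0.0046009306
Multiply by n: 151 * 0.0046009306 = 0.6947405206
Round to 4 dp: 0.6947

0.6947


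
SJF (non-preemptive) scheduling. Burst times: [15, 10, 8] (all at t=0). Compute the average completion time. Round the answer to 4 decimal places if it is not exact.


SJF order (ascending): [8, 10, 15]
Completion times:
  Job 1: burst=8, C=8
  Job 2: burst=10, C=18
  Job 3: burst=15, C=33
Average completion = 59/3 = 19.6667

19.6667


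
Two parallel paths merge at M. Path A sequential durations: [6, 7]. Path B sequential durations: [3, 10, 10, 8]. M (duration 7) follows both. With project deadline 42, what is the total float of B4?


Forward pass: ES(B4) = sum of predecessors on chain B = 23
EF = ES + duration = 23 + 8 = 31
Backward pass: LF(M) = deadline = 42; LS(M) = 42 - 7 = 35
LF(B4) = LS(M) - sum(successors on chain B) = 35 - 0 = 35
LS = LF - duration = 35 - 8 = 27
Total float = LS - ES = 27 - 23 = 4

4


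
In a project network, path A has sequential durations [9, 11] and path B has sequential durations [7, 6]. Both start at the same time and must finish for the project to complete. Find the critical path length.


Path A total = 9 + 11 = 20
Path B total = 7 + 6 = 13
Critical path = longest path = max(20, 13) = 20

20


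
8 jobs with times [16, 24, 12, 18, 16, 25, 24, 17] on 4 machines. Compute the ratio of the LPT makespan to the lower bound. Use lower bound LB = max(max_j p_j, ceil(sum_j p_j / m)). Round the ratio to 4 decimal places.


LPT order: [25, 24, 24, 18, 17, 16, 16, 12]
Machine loads after assignment: [37, 40, 40, 35]
LPT makespan = 40
Lower bound = max(max_job, ceil(total/4)) = max(25, 38) = 38
Ratio = 40 / 38 = 1.0526

1.0526


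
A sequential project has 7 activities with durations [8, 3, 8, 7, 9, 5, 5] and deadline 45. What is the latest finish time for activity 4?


LF(activity 4) = deadline - sum of successor durations
Successors: activities 5 through 7 with durations [9, 5, 5]
Sum of successor durations = 19
LF = 45 - 19 = 26

26


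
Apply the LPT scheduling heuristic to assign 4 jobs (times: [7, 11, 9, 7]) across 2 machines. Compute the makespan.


Sort jobs in decreasing order (LPT): [11, 9, 7, 7]
Assign each job to the least loaded machine:
  Machine 1: jobs [11, 7], load = 18
  Machine 2: jobs [9, 7], load = 16
Makespan = max load = 18

18


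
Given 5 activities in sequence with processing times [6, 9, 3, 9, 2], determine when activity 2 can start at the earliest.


Activity 2 starts after activities 1 through 1 complete.
Predecessor durations: [6]
ES = 6 = 6

6


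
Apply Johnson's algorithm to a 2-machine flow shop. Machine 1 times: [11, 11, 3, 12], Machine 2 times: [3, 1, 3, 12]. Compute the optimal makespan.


Apply Johnson's rule:
  Group 1 (a <= b): [(3, 3, 3), (4, 12, 12)]
  Group 2 (a > b): [(1, 11, 3), (2, 11, 1)]
Optimal job order: [3, 4, 1, 2]
Schedule:
  Job 3: M1 done at 3, M2 done at 6
  Job 4: M1 done at 15, M2 done at 27
  Job 1: M1 done at 26, M2 done at 30
  Job 2: M1 done at 37, M2 done at 38
Makespan = 38

38


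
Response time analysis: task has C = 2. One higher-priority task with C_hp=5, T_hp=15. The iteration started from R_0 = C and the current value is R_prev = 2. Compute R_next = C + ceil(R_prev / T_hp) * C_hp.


R_next = C + ceil(R_prev / T_hp) * C_hp
ceil(2 / 15) = ceil(0.1333) = 1
Interference = 1 * 5 = 5
R_next = 2 + 5 = 7

7


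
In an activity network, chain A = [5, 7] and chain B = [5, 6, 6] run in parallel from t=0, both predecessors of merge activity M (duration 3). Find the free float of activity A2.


ES(A2) = sum of predecessors on chain A = 5
EF(A2) = ES + duration = 5 + 7 = 12
Successor of A2 is M. ES(M) = max(sum(A), sum(B)) = max(12, 17) = 17
Free float = ES(successor) - EF(current) = 17 - 12 = 5

5


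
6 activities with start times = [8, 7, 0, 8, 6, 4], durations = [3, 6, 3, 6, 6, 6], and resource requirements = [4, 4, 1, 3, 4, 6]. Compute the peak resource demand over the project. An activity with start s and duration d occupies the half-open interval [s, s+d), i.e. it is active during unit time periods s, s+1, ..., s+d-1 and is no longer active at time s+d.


Each activity i is active on [start_i, start_i + duration_i).
Compute total resource usage per time slot:
  t=0: active resources = [1], total = 1
  t=1: active resources = [1], total = 1
  t=2: active resources = [1], total = 1
  t=3: active resources = [], total = 0
  t=4: active resources = [6], total = 6
  t=5: active resources = [6], total = 6
  t=6: active resources = [4, 6], total = 10
  t=7: active resources = [4, 4, 6], total = 14
  t=8: active resources = [4, 4, 3, 4, 6], total = 21
  t=9: active resources = [4, 4, 3, 4, 6], total = 21
  t=10: active resources = [4, 4, 3, 4], total = 15
  t=11: active resources = [4, 3, 4], total = 11
  t=12: active resources = [4, 3], total = 7
  t=13: active resources = [3], total = 3
Peak resource demand = 21

21


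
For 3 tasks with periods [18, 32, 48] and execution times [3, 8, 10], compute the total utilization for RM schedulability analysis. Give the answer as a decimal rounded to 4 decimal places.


Compute individual utilizations (exact fractions):
  Task 1: C/T = 3/18 = 1/6 (approx. 0.1667)
  Task 2: C/T = 8/32 = 1/4 (approx. 0.25)
  Task 3: C/T = 10/48 = 5/24 (approx. 0.2083)
Total utilization U = 1/6 + 1/4 + 5/24 = 5/8
Rounded to 4 decimal places: U = 0.6250
RM (Liu & Layland) bound for 3 tasks = 0.779763; compare with U = 5/8 (approx. 0.625000)
U <= bound, so schedulable by RM sufficient condition.

0.6250


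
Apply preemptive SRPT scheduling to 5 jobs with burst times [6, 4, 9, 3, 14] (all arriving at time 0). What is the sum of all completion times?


Since all jobs arrive at t=0, SRPT equals SPT ordering.
SPT order: [3, 4, 6, 9, 14]
Completion times:
  Job 1: p=3, C=3
  Job 2: p=4, C=7
  Job 3: p=6, C=13
  Job 4: p=9, C=22
  Job 5: p=14, C=36
Total completion time = 3 + 7 + 13 + 22 + 36 = 81

81


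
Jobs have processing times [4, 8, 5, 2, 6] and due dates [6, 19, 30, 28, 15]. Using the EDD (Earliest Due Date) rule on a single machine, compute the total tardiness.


Sort by due date (EDD order): [(4, 6), (6, 15), (8, 19), (2, 28), (5, 30)]
Compute completion times and tardiness:
  Job 1: p=4, d=6, C=4, tardiness=max(0,4-6)=0
  Job 2: p=6, d=15, C=10, tardiness=max(0,10-15)=0
  Job 3: p=8, d=19, C=18, tardiness=max(0,18-19)=0
  Job 4: p=2, d=28, C=20, tardiness=max(0,20-28)=0
  Job 5: p=5, d=30, C=25, tardiness=max(0,25-30)=0
Total tardiness = 0

0


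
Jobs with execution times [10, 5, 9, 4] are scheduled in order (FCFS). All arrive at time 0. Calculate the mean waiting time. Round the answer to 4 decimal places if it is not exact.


FCFS order (as given): [10, 5, 9, 4]
Waiting times:
  Job 1: wait = 0
  Job 2: wait = 10
  Job 3: wait = 15
  Job 4: wait = 24
Sum of waiting times = 49
Average waiting time = 49/4 = 12.25

12.25


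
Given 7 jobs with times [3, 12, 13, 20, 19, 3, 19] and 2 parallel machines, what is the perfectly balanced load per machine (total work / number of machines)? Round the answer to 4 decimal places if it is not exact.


Total processing time = 3 + 12 + 13 + 20 + 19 + 3 + 19 = 89
Number of machines = 2
Ideal balanced load = 89 / 2 = 44.5

44.5


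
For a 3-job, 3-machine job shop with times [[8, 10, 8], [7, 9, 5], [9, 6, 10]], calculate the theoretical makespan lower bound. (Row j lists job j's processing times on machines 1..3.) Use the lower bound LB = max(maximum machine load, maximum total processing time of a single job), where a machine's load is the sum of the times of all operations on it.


Machine loads:
  Machine 1: 8 + 7 + 9 = 24
  Machine 2: 10 + 9 + 6 = 25
  Machine 3: 8 + 5 + 10 = 23
Max machine load = 25
Job totals:
  Job 1: 26
  Job 2: 21
  Job 3: 25
Max job total = 26
Lower bound = max(25, 26) = 26

26


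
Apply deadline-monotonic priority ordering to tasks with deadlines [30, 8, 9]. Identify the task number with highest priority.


Sort tasks by relative deadline (ascending):
  Task 2: deadline = 8
  Task 3: deadline = 9
  Task 1: deadline = 30
Priority order (highest first): [2, 3, 1]
Highest priority task = 2

2


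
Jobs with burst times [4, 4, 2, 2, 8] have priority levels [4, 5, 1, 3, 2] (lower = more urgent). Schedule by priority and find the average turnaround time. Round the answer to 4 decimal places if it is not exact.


Sort by priority (ascending = highest first):
Order: [(1, 2), (2, 8), (3, 2), (4, 4), (5, 4)]
Completion times:
  Priority 1, burst=2, C=2
  Priority 2, burst=8, C=10
  Priority 3, burst=2, C=12
  Priority 4, burst=4, C=16
  Priority 5, burst=4, C=20
Average turnaround = 60/5 = 12.0

12.0


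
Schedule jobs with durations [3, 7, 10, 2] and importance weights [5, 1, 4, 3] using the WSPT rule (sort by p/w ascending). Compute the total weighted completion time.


Compute p/w ratios and sort ascending (WSPT): [(3, 5), (2, 3), (10, 4), (7, 1)]
Compute weighted completion times:
  Job (p=3,w=5): C=3, w*C=5*3=15
  Job (p=2,w=3): C=5, w*C=3*5=15
  Job (p=10,w=4): C=15, w*C=4*15=60
  Job (p=7,w=1): C=22, w*C=1*22=22
Total weighted completion time = 112

112


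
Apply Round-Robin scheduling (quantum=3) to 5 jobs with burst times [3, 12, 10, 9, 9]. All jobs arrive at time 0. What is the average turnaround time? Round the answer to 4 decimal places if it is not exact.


Time quantum = 3
Execution trace:
  J1 runs 3 units, time = 3
  J2 runs 3 units, time = 6
  J3 runs 3 units, time = 9
  J4 runs 3 units, time = 12
  J5 runs 3 units, time = 15
  J2 runs 3 units, time = 18
  J3 runs 3 units, time = 21
  J4 runs 3 units, time = 24
  J5 runs 3 units, time = 27
  J2 runs 3 units, time = 30
  J3 runs 3 units, time = 33
  J4 runs 3 units, time = 36
  J5 runs 3 units, time = 39
  J2 runs 3 units, time = 42
  J3 runs 1 units, time = 43
Finish times: [3, 42, 43, 36, 39]
Average turnaround = 163/5 = 32.6

32.6


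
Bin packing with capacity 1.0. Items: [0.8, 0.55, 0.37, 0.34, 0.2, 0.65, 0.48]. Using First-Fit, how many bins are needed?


Place items sequentially using First-Fit:
  Item 0.8 -> new Bin 1
  Item 0.55 -> new Bin 2
  Item 0.37 -> Bin 2 (now 0.92)
  Item 0.34 -> new Bin 3
  Item 0.2 -> Bin 1 (now 1.0)
  Item 0.65 -> Bin 3 (now 0.99)
  Item 0.48 -> new Bin 4
Total bins used = 4

4


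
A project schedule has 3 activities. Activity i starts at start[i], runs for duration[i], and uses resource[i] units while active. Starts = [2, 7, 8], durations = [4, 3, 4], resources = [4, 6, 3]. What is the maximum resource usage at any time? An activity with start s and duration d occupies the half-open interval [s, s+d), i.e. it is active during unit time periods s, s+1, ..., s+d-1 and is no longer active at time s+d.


Each activity i is active on [start_i, start_i + duration_i).
Compute total resource usage per time slot:
  t=0: active resources = [], total = 0
  t=1: active resources = [], total = 0
  t=2: active resources = [4], total = 4
  t=3: active resources = [4], total = 4
  t=4: active resources = [4], total = 4
  t=5: active resources = [4], total = 4
  t=6: active resources = [], total = 0
  t=7: active resources = [6], total = 6
  t=8: active resources = [6, 3], total = 9
  t=9: active resources = [6, 3], total = 9
  t=10: active resources = [3], total = 3
  t=11: active resources = [3], total = 3
Peak resource demand = 9

9
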